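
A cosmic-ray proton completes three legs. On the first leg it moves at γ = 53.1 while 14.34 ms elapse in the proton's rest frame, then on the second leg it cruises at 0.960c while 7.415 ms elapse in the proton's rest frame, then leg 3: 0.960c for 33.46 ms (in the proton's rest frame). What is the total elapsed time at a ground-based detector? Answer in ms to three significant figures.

Δt = 907 ms

Leg 1: γ = 53.1; Δt_1 = 53.10 × 14.34 = 761.5 ms.
Leg 2: γ = 1/√(1 − 0.960²) = 25/7 ≈ 3.571; Δt_2 = 3.571 × 7.415 = 26.48 ms.
Leg 3: γ = 1/√(1 − 0.960²) = 25/7 ≈ 3.571; Δt_3 = 3.571 × 33.46 = 119.5 ms.
Total: 761.5 + 26.48 + 119.5 ms.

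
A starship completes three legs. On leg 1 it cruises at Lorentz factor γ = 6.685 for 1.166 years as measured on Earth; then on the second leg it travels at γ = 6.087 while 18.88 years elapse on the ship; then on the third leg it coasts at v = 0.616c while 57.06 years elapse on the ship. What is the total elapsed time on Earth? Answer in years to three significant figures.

Δt = 189 years

Leg 1: 1.166 years is already measured on Earth.
Leg 2: γ = 6.087; Δt_2 = 6.087 × 18.88 = 114.9 years.
Leg 3: γ = 1/√(1 − 0.616²) = 1/√0.6205 = 1.269; Δt_3 = 1.269 × 57.06 = 72.43 years.
Total: 1.166 + 114.9 + 72.43 years.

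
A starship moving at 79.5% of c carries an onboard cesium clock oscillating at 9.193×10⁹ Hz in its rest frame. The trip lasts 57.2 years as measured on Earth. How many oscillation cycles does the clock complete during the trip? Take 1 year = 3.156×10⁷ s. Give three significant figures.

N = 1.01×10¹⁹

β = 0.795; γ = 1/√(1 − 0.795²) = 1/√0.3680 = 1.649
The oscillator's own cycle count is N = f × τ where τ is the proper time on the ship. τ = Δt/γ = 57.2/1.649 = 34.70 years = 1.095×10⁹ s.
N = 9.193×10⁹ × 1.095×10⁹ = 1.007×10¹⁹.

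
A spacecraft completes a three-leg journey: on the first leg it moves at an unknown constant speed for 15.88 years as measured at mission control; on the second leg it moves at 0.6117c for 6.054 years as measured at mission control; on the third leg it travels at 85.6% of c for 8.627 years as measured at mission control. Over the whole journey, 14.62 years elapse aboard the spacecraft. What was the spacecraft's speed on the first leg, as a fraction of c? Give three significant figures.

β = 0.941

Leg 1: speed unknown; τ_1 = 15.88/γ_1.
Leg 2: γ = 1/√(1 − 0.6117²) = 1/√0.6258 = 1.264; τ_2 = 6.054/1.264 = 4.789 years.
Leg 3: β = 0.856; γ = 1/√(1 − 0.856²) = 1/√0.2673 = 1.934; τ_3 = 8.627/1.934 = 4.460 years.
Total proper time: τ_1 + 4.789 + 4.460 = 14.62, so τ_1 = 14.62 − 9.249 = 5.371 years.
γ_1 = 15.88/5.371 = 2.957; β = √(1 − 1/γ²) = √0.8856.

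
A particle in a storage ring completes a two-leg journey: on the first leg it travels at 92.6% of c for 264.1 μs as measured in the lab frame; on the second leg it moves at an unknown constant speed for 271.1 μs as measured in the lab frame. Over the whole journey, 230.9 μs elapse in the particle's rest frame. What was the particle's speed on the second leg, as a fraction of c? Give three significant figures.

Leg 1: β = 0.926; γ = 1/√(1 − 0.926²) = 1/√0.1425 = 2.649; τ_1 = 264.1/2.649 = 99.70 μs.
Leg 2: speed unknown; τ_2 = 271.1/γ_2.
Total proper time: 99.70 + τ_2 = 230.9, so τ_2 = 230.9 − 99.70 = 131.2 μs.
γ_2 = 271.1/131.2 = 2.066; β = √(1 − 1/γ²) = √0.7658.

β = 0.875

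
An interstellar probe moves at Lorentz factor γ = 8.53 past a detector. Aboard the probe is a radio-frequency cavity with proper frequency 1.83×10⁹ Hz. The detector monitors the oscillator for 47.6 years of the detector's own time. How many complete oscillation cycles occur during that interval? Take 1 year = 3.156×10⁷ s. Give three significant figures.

γ = 8.53
During 47.6 years of lab time, the oscillator's proper time advances by τ = Δt/γ = 47.6/8.530 = 5.580 years = 1.761×10⁸ s.
N = f × τ = 1.83×10⁹ × 1.761×10⁸ = 3.223×10¹⁷.

N = 3.22×10¹⁷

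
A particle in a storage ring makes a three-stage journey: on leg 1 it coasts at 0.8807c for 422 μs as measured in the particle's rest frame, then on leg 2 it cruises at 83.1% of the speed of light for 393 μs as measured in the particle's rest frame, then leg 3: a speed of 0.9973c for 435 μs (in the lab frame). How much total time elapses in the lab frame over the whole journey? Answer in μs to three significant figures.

Δt = 2030 μs

Leg 1: γ = 1/√(1 − 0.8807²) = 1/√0.2244 = 2.111; Δt_1 = 2.111 × 422 = 890.9 μs.
Leg 2: β = 0.831; γ = 1/√(1 − 0.831²) = 1/√0.3094 = 1.798; Δt_2 = 1.798 × 393 = 706.5 μs.
Leg 3: 435 μs is already measured in the lab frame.
Total: 890.9 + 706.5 + 435.0 μs.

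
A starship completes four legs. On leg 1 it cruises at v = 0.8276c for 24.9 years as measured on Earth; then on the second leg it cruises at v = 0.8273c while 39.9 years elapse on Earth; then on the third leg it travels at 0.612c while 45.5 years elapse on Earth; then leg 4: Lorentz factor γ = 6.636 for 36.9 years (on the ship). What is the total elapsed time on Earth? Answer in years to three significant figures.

Δt = 355 years

Leg 1: 24.9 years is already measured on Earth.
Leg 2: 39.9 years is already measured on Earth.
Leg 3: 45.5 years is already measured on Earth.
Leg 4: γ = 6.636; Δt_4 = 6.636 × 36.9 = 244.9 years.
Total: 24.90 + 39.90 + 45.50 + 244.9 years.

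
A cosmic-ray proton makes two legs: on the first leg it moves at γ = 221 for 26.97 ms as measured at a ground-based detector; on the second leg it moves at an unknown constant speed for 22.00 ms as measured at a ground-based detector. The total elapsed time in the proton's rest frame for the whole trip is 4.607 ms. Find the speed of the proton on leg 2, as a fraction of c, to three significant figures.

β = 0.979

Leg 1: γ = 221; τ_1 = 26.97/221.0 = 0.1220 ms.
Leg 2: speed unknown; τ_2 = 22.00/γ_2.
Total proper time: 0.1220 + τ_2 = 4.607, so τ_2 = 4.607 − 0.1220 = 4.485 ms.
γ_2 = 22.00/4.485 = 4.905; β = √(1 − 1/γ²) = √0.9584.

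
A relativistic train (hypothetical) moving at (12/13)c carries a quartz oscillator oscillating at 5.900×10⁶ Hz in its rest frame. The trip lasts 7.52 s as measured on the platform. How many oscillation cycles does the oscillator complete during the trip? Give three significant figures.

γ = 1/√(1 − (12/13)²) = 13/5 = 2.600
The oscillator's own cycle count is N = f × τ where τ is the proper time on the train. τ = Δt/γ = 7.52/2.600 = 2.892 s = 2.892×10⁰ s.
N = 5.900×10⁶ × 2.892×10⁰ = 1.706×10⁷.

N = 1.71×10⁷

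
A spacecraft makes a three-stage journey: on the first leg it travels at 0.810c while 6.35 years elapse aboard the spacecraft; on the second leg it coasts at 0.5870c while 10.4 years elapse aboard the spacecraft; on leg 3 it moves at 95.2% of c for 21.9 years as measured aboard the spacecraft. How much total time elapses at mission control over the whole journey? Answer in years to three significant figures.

Δt = 95.2 years

Leg 1: γ = 1/√(1 − 0.810²) = 1/√0.3439 = 1.705; Δt_1 = 1.705 × 6.35 = 10.83 years.
Leg 2: γ = 1/√(1 − 0.5870²) = 1/√0.6554 = 1.235; Δt_2 = 1.235 × 10.4 = 12.85 years.
Leg 3: β = 0.952; γ = 1/√(1 − 0.952²) = 1/√0.09370 = 3.267; Δt_3 = 3.267 × 21.9 = 71.55 years.
Total: 10.83 + 12.85 + 71.55 years.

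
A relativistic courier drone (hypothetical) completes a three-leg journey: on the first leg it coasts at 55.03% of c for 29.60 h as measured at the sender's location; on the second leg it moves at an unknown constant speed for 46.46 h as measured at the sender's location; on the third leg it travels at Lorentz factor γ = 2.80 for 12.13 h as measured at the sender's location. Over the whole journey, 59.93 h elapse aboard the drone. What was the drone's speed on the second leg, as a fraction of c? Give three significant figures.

Leg 1: β = 0.5503; γ = 1/√(1 − 0.5503²) = 1/√0.6972 = 1.198; τ_1 = 29.60/1.198 = 24.72 h.
Leg 2: speed unknown; τ_2 = 46.46/γ_2.
Leg 3: γ = 2.80; τ_3 = 12.13/2.800 = 4.332 h.
Total proper time: 24.72 + τ_2 + 4.332 = 59.93, so τ_2 = 59.93 − 29.05 = 30.88 h.
γ_2 = 46.46/30.88 = 1.504; β = √(1 − 1/γ²) = √0.5581.

β = 0.747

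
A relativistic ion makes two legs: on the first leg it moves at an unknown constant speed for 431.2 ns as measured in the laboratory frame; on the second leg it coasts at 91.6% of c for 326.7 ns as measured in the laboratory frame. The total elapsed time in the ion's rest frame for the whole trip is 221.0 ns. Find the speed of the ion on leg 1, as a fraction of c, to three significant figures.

Leg 1: speed unknown; τ_1 = 431.2/γ_1.
Leg 2: β = 0.916; γ = 1/√(1 − 0.916²) = 1/√0.1609 = 2.493; τ_2 = 326.7/2.493 = 131.1 ns.
Total proper time: τ_1 + 131.1 = 221.0, so τ_1 = 221.0 − 131.1 = 89.94 ns.
γ_1 = 431.2/89.94 = 4.795; β = √(1 − 1/γ²) = √0.9565.

β = 0.978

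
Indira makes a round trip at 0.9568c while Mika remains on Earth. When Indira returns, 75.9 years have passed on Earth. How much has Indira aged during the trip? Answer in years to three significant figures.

τ = 22.1 years

γ = 1/√(1 − 0.9568²) = 1/√0.08453 = 3.439
Indira's clock measures proper time along the trip: τ = Δt/γ = 75.9/3.439 years.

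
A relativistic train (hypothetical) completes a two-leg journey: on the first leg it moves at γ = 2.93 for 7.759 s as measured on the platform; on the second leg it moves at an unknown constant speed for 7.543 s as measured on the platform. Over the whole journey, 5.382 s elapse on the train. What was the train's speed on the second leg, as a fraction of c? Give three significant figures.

Leg 1: γ = 2.93; τ_1 = 7.759/2.930 = 2.648 s.
Leg 2: speed unknown; τ_2 = 7.543/γ_2.
Total proper time: 2.648 + τ_2 = 5.382, so τ_2 = 5.382 − 2.648 = 2.734 s.
γ_2 = 7.543/2.734 = 2.759; β = √(1 − 1/γ²) = √0.8686.

β = 0.932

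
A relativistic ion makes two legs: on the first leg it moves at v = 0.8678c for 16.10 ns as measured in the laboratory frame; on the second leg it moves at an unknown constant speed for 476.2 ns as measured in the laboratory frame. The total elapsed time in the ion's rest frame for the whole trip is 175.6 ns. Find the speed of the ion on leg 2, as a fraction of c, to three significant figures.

β = 0.936

Leg 1: γ = 1/√(1 − 0.8678²) = 1/√0.2469 = 2.012; τ_1 = 16.10/2.012 = 8.000 ns.
Leg 2: speed unknown; τ_2 = 476.2/γ_2.
Total proper time: 8.000 + τ_2 = 175.6, so τ_2 = 175.6 − 8.000 = 167.6 ns.
γ_2 = 476.2/167.6 = 2.841; β = √(1 − 1/γ²) = √0.8761.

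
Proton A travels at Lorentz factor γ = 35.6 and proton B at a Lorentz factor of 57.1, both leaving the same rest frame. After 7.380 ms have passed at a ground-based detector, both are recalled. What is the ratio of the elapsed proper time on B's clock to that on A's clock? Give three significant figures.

τ_B/τ_A = 0.623

A: γ = 35.6. B: γ = 57.1.
τ_A/τ_B = γ_B/γ_A = 57.10/35.60 = 1.604, so τ_B/τ_A = 0.6235.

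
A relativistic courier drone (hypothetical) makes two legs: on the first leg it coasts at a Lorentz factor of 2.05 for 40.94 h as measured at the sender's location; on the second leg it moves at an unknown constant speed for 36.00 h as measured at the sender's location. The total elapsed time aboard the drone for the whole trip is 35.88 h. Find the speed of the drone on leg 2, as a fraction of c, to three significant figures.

Leg 1: γ = 2.05; τ_1 = 40.94/2.050 = 19.97 h.
Leg 2: speed unknown; τ_2 = 36.00/γ_2.
Total proper time: 19.97 + τ_2 = 35.88, so τ_2 = 35.88 − 19.97 = 15.91 h.
γ_2 = 36.00/15.91 = 2.263; β = √(1 − 1/γ²) = √0.8047.

β = 0.897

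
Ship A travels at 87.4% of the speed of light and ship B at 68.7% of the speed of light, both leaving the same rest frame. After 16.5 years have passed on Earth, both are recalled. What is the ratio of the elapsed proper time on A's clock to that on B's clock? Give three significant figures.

A: β = 0.874; γ = 1/√(1 − 0.874²) = 1/√0.2361 = 2.058. B: β = 0.687; γ = 1/√(1 − 0.687²) = 1/√0.5280 = 1.376.
τ_A/τ_B = γ_B/γ_A = 1.376/2.058 = 0.6687, so τ_A/τ_B = 0.6687.

τ_A/τ_B = 0.669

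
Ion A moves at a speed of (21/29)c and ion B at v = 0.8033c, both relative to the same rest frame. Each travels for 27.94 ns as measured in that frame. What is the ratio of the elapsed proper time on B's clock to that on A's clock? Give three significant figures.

τ_B/τ_A = 0.864

A: γ = 1/√(1 − (21/29)²) = 29/20 = 1.450. B: γ = 1/√(1 − 0.8033²) = 1/√0.3547 = 1.679.
τ_A/τ_B = γ_B/γ_A = 1.679/1.450 = 1.158, so τ_B/τ_A = 0.8636.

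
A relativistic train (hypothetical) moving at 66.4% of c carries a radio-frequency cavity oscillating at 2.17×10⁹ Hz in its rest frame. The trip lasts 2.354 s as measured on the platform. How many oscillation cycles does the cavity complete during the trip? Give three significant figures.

β = 0.664; γ = 1/√(1 − 0.664²) = 1/√0.5591 = 1.337
The oscillator's own cycle count is N = f × τ where τ is the proper time on the train. τ = Δt/γ = 2.354/1.337 = 1.760 s = 1.760×10⁰ s.
N = 2.17×10⁹ × 1.760×10⁰ = 3.820×10⁹.

N = 3.82×10⁹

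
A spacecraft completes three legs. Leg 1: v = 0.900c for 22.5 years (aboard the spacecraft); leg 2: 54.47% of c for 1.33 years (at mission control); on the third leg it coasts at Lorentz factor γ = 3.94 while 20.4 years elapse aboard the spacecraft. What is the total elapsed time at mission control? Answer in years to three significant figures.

Δt = 133 years

Leg 1: γ = 1/√(1 − 0.900²) = 1/√0.1900 = 2.294; Δt_1 = 2.294 × 22.5 = 51.62 years.
Leg 2: 1.33 years is already measured at mission control.
Leg 3: γ = 3.94; Δt_3 = 3.940 × 20.4 = 80.38 years.
Total: 51.62 + 1.330 + 80.38 years.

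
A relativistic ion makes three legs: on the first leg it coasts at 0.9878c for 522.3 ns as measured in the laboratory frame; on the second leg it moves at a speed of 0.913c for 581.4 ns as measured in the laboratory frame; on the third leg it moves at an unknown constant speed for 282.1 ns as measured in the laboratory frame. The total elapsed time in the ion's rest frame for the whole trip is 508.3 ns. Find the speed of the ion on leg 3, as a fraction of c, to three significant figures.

Leg 1: γ = 1/√(1 − 0.9878²) = 1/√0.02425 = 6.421; τ_1 = 522.3/6.421 = 81.34 ns.
Leg 2: γ = 1/√(1 − 0.913²) = 1/√0.1664 = 2.451; τ_2 = 581.4/2.451 = 237.2 ns.
Leg 3: speed unknown; τ_3 = 282.1/γ_3.
Total proper time: 81.34 + 237.2 + τ_3 = 508.3, so τ_3 = 508.3 − 318.5 = 189.8 ns.
γ_3 = 282.1/189.8 = 1.486; β = √(1 − 1/γ²) = √0.5474.

β = 0.740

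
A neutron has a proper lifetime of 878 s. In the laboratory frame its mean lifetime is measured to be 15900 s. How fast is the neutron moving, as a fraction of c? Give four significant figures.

γ = Δt/τ₀ = 15900/878 = 18.11
β = √(1 − 1/γ²) = √(1 − 0.003049) = √0.9970

β = 0.9985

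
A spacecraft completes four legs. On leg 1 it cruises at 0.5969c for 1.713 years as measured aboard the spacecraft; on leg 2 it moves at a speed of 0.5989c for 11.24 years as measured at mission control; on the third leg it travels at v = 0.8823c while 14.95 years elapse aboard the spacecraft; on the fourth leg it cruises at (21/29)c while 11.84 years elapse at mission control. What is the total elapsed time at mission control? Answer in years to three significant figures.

Leg 1: γ = 1/√(1 − 0.5969²) = 1/√0.6437 = 1.246; Δt_1 = 1.246 × 1.713 = 2.135 years.
Leg 2: 11.24 years is already measured at mission control.
Leg 3: γ = 1/√(1 − 0.8823²) = 1/√0.2215 = 2.125; Δt_3 = 2.125 × 14.95 = 31.76 years.
Leg 4: 11.84 years is already measured at mission control.
Total: 2.135 + 11.24 + 31.76 + 11.84 years.

Δt = 57.0 years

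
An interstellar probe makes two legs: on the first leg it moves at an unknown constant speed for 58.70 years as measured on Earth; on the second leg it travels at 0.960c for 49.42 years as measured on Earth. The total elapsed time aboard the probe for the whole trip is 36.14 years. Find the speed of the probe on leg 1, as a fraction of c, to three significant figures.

Leg 1: speed unknown; τ_1 = 58.70/γ_1.
Leg 2: γ = 1/√(1 − 0.960²) = 25/7 ≈ 3.571; τ_2 = 49.42/3.571 = 13.84 years.
Total proper time: τ_1 + 13.84 = 36.14, so τ_1 = 36.14 − 13.84 = 22.30 years.
γ_1 = 58.70/22.30 = 2.632; β = √(1 − 1/γ²) = √0.8556.

β = 0.925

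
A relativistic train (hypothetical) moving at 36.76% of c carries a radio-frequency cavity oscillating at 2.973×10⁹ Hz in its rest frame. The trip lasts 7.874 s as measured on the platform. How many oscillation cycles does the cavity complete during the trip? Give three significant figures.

β = 0.3676; γ = 1/√(1 − 0.3676²) = 1/√0.8649 = 1.075
The oscillator's own cycle count is N = f × τ where τ is the proper time on the train. τ = Δt/γ = 7.874/1.075 = 7.323 s = 7.323×10⁰ s.
N = 2.973×10⁹ × 7.323×10⁰ = 2.177×10¹⁰.

N = 2.18×10¹⁰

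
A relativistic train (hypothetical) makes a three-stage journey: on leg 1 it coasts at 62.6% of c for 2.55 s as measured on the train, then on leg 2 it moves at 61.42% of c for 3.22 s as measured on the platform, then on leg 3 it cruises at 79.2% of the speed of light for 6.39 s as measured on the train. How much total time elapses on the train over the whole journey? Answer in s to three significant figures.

Leg 1: 2.55 s is already measured on the train.
Leg 2: β = 0.6142; γ = 1/√(1 − 0.6142²) = 1/√0.6228 = 1.267; τ_2 = 3.22/1.267 = 2.541 s.
Leg 3: 6.39 s is already measured on the train.
Total: 2.550 + 2.541 + 6.390 s.

τ = 11.5 s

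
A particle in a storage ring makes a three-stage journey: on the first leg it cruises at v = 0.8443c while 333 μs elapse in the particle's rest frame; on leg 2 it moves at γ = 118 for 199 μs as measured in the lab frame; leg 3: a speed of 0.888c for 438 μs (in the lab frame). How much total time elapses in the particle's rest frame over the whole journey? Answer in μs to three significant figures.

Leg 1: 333 μs is already measured in the particle's rest frame.
Leg 2: γ = 118; τ_2 = 199/118.0 = 1.686 μs.
Leg 3: γ = 1/√(1 − 0.888²) = 1/√0.2115 = 2.175; τ_3 = 438/2.175 = 201.4 μs.
Total: 333.0 + 1.686 + 201.4 μs.

τ = 536 μs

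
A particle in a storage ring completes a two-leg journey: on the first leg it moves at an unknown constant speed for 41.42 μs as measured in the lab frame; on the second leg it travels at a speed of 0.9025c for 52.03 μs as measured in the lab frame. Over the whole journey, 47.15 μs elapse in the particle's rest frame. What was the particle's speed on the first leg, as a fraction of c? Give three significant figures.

β = 0.802

Leg 1: speed unknown; τ_1 = 41.42/γ_1.
Leg 2: γ = 1/√(1 − 0.9025²) = 1/√0.1855 = 2.322; τ_2 = 52.03/2.322 = 22.41 μs.
Total proper time: τ_1 + 22.41 = 47.15, so τ_1 = 47.15 − 22.41 = 24.74 μs.
γ_1 = 41.42/24.74 = 1.674; β = √(1 − 1/γ²) = √0.6432.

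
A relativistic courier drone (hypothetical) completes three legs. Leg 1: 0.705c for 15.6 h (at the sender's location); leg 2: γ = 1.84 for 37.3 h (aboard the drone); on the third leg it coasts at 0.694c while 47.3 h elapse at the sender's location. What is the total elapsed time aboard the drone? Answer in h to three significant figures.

Leg 1: γ = 1/√(1 − 0.705²) = 1/√0.5030 = 1.410; τ_1 = 15.6/1.410 = 11.06 h.
Leg 2: 37.3 h is already measured aboard the drone.
Leg 3: γ = 1/√(1 − 0.694²) = 1/√0.5184 = 1.389; τ_3 = 47.3/1.389 = 34.05 h.
Total: 11.06 + 37.30 + 34.05 h.

τ = 82.4 h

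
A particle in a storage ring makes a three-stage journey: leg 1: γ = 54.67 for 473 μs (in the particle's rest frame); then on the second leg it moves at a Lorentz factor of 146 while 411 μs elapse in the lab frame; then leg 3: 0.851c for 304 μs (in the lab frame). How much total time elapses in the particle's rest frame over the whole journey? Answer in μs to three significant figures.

Leg 1: 473 μs is already measured in the particle's rest frame.
Leg 2: γ = 146; τ_2 = 411/146.0 = 2.815 μs.
Leg 3: γ = 1/√(1 − 0.851²) = 1/√0.2758 = 1.904; τ_3 = 304/1.904 = 159.7 μs.
Total: 473.0 + 2.815 + 159.7 μs.

τ = 635 μs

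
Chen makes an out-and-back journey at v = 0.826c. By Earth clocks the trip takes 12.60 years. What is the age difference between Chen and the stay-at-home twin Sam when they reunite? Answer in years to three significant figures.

γ = 1/√(1 − 0.826²) = 1/√0.3177 = 1.774
Chen's elapsed proper time: τ = 12.60/1.774 = 7.102 years.
Age gap = Δt − τ = 12.60 − 7.102 years.

Δt − τ = 5.50 years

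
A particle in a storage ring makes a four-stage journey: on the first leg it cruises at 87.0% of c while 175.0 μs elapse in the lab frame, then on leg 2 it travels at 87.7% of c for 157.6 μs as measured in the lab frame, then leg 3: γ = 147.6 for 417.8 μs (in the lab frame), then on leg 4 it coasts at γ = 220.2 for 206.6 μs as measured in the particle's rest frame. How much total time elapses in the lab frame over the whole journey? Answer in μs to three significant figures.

Leg 1: 175.0 μs is already measured in the lab frame.
Leg 2: 157.6 μs is already measured in the lab frame.
Leg 3: 417.8 μs is already measured in the lab frame.
Leg 4: γ = 220.2; Δt_4 = 220.2 × 206.6 = 4.549×10⁴ μs.
Total: 175.0 + 157.6 + 417.8 + 4.549×10⁴ μs.

Δt = 4.62×10⁴ μs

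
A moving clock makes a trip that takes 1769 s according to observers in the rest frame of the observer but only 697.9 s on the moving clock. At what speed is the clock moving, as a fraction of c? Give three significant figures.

v = 0.919c

The proper time is measured on the moving clock (both events occur at the clock's location); Δt is measured in the rest frame of the observer. γ = Δt/τ = 1769/697.9 = 2.535.
β = √(1 − 1/γ²) = √(1 − 0.1556) = √0.8444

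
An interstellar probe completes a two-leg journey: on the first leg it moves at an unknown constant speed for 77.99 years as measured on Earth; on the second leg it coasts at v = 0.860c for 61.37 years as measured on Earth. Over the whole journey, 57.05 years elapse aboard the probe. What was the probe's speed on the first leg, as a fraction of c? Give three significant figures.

Leg 1: speed unknown; τ_1 = 77.99/γ_1.
Leg 2: γ = 1/√(1 − 0.860²) = 1/√0.2604 = 1.960; τ_2 = 61.37/1.960 = 31.32 years.
Total proper time: τ_1 + 31.32 = 57.05, so τ_1 = 57.05 − 31.32 = 25.73 years.
γ_1 = 77.99/25.73 = 3.031; β = √(1 − 1/γ²) = √0.8911.

β = 0.944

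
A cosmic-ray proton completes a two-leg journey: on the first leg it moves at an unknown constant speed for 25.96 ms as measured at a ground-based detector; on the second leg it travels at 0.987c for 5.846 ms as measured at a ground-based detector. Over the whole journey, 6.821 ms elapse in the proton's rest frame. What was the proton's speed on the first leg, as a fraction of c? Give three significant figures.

Leg 1: speed unknown; τ_1 = 25.96/γ_1.
Leg 2: γ = 1/√(1 − 0.987²) = 1/√0.02583 = 6.222; τ_2 = 5.846/6.222 = 0.9396 ms.
Total proper time: τ_1 + 0.9396 = 6.821, so τ_1 = 6.821 − 0.9396 = 5.881 ms.
γ_1 = 25.96/5.881 = 4.414; β = √(1 − 1/γ²) = √0.9487.

β = 0.974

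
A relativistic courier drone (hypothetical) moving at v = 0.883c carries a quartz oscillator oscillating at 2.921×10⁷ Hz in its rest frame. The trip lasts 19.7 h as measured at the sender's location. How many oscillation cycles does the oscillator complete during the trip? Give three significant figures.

N = 9.72×10¹¹

γ = 1/√(1 − 0.883²) = 1/√0.2203 = 2.131
The oscillator's own cycle count is N = f × τ where τ is the proper time aboard the drone. τ = Δt/γ = 19.7/2.131 = 9.247 h = 3.329×10⁴ s.
N = 2.921×10⁷ × 3.329×10⁴ = 9.723×10¹¹.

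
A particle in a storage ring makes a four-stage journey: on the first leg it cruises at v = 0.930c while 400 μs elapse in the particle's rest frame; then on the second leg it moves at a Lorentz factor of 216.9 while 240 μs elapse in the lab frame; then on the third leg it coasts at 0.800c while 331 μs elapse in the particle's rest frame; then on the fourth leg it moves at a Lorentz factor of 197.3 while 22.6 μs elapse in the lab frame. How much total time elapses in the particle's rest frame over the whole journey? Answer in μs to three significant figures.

τ = 732 μs

Leg 1: 400 μs is already measured in the particle's rest frame.
Leg 2: γ = 216.9; τ_2 = 240/216.9 = 1.107 μs.
Leg 3: 331 μs is already measured in the particle's rest frame.
Leg 4: γ = 197.3; τ_4 = 22.6/197.3 = 0.1145 μs.
Total: 400.0 + 1.107 + 331.0 + 0.1145 μs.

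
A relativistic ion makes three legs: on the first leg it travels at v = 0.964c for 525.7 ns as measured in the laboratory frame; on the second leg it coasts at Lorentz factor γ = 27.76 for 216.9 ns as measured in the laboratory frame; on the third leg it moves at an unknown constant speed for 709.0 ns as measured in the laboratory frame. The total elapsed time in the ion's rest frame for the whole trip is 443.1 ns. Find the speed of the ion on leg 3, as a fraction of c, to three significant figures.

Leg 1: γ = 1/√(1 − 0.964²) = 1/√0.07070 = 3.761; τ_1 = 525.7/3.761 = 139.8 ns.
Leg 2: γ = 27.76; τ_2 = 216.9/27.76 = 7.813 ns.
Leg 3: speed unknown; τ_3 = 709.0/γ_3.
Total proper time: 139.8 + 7.813 + τ_3 = 443.1, so τ_3 = 443.1 − 147.6 = 295.5 ns.
γ_3 = 709.0/295.5 = 2.399; β = √(1 − 1/γ²) = √0.8263.

β = 0.909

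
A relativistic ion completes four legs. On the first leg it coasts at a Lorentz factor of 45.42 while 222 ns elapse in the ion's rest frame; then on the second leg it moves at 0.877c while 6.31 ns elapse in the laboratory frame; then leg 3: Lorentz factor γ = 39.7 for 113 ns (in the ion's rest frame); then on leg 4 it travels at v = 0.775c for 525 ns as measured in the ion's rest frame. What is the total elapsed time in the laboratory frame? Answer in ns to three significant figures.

Δt = 1.54×10⁴ ns

Leg 1: γ = 45.42; Δt_1 = 45.42 × 222 = 1.008×10⁴ ns.
Leg 2: 6.31 ns is already measured in the laboratory frame.
Leg 3: γ = 39.7; Δt_3 = 39.70 × 113 = 4486 ns.
Leg 4: γ = 1/√(1 − 0.775²) = 1/√0.3994 = 1.582; Δt_4 = 1.582 × 525 = 830.7 ns.
Total: 1.008×10⁴ + 6.310 + 4486 + 830.7 ns.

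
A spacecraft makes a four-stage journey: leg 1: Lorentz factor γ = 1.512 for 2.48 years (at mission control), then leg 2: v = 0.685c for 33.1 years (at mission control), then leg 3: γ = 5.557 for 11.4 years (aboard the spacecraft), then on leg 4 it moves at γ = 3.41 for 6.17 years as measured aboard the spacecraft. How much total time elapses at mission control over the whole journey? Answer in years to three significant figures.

Leg 1: 2.48 years is already measured at mission control.
Leg 2: 33.1 years is already measured at mission control.
Leg 3: γ = 5.557; Δt_3 = 5.557 × 11.4 = 63.35 years.
Leg 4: γ = 3.41; Δt_4 = 3.410 × 6.17 = 21.04 years.
Total: 2.480 + 33.10 + 63.35 + 21.04 years.

Δt = 120 years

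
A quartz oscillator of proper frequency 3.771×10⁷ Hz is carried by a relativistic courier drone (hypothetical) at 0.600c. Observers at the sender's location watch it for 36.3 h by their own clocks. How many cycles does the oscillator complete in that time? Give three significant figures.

N = 3.94×10¹²

γ = 1/√(1 − 0.600²) = 5/4 = 1.250
During 36.3 h of lab time, the oscillator's proper time advances by τ = Δt/γ = 36.3/1.250 = 29.04 h = 1.045×10⁵ s.
N = f × τ = 3.771×10⁷ × 1.045×10⁵ = 3.942×10¹².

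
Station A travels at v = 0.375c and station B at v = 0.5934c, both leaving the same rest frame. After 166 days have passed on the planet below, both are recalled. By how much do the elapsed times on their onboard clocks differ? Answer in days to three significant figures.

|τ_A − τ_B| = 20.3 days

A: γ = 1/√(1 − 0.375²) = 1/√0.8594 = 1.079; τ_A = 166/1.079 = 153.9 days.
B: γ = 1/√(1 − 0.5934²) = 1/√0.6479 = 1.242; τ_B = 166/1.242 = 133.6 days.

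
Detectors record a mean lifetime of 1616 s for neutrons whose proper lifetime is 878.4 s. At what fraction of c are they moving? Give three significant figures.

v = 0.839c

γ = Δt/τ₀ = 1616/878.4 = 1.840
β = √(1 − 1/γ²) = √(1 − 0.2955) = √0.7045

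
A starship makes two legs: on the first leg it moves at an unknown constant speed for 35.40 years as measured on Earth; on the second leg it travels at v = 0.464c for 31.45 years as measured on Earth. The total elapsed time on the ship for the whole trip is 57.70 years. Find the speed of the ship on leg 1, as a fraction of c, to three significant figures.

Leg 1: speed unknown; τ_1 = 35.40/γ_1.
Leg 2: γ = 1/√(1 − 0.464²) = 1/√0.7847 = 1.129; τ_2 = 31.45/1.129 = 27.86 years.
Total proper time: τ_1 + 27.86 = 57.70, so τ_1 = 57.70 − 27.86 = 29.84 years.
γ_1 = 35.40/29.84 = 1.186; β = √(1 − 1/γ²) = √0.2894.

β = 0.538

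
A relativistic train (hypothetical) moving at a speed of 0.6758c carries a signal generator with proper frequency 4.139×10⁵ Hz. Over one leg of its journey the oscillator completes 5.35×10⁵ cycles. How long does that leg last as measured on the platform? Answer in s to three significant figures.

Δt = 1.75 s

γ = 1/√(1 − 0.6758²) = 1/√0.5433 = 1.357
Proper time for N cycles: τ = N/f = 5.35×10⁵/(4.139×10⁵) = 1.293×10⁰ s = 1.293 s.
Lab-frame duration Δt = γτ = 1.357 × 1.293 = 1.754 s.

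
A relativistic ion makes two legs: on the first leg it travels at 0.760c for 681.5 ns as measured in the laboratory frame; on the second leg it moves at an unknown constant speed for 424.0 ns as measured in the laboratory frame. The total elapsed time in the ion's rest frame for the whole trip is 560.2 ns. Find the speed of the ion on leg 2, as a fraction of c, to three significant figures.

β = 0.961

Leg 1: γ = 1/√(1 − 0.760²) = 1/√0.4224 = 1.539; τ_1 = 681.5/1.539 = 442.9 ns.
Leg 2: speed unknown; τ_2 = 424.0/γ_2.
Total proper time: 442.9 + τ_2 = 560.2, so τ_2 = 560.2 − 442.9 = 117.3 ns.
γ_2 = 424.0/117.3 = 3.615; β = √(1 − 1/γ²) = √0.9235.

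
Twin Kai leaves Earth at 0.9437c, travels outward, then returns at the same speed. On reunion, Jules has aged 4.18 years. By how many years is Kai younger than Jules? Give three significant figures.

Δt − τ = 2.80 years

γ = 1/√(1 − 0.9437²) = 1/√0.1094 = 3.023
Kai's elapsed proper time: τ = 4.18/3.023 = 1.383 years.
Age gap = Δt − τ = 4.18 − 1.383 years.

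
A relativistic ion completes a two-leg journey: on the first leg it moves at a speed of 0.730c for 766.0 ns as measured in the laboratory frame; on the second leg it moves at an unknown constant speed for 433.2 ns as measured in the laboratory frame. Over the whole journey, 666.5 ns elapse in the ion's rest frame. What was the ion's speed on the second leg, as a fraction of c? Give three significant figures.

β = 0.944

Leg 1: γ = 1/√(1 − 0.730²) = 1/√0.4671 = 1.463; τ_1 = 766.0/1.463 = 523.5 ns.
Leg 2: speed unknown; τ_2 = 433.2/γ_2.
Total proper time: 523.5 + τ_2 = 666.5, so τ_2 = 666.5 − 523.5 = 143.0 ns.
γ_2 = 433.2/143.0 = 3.030; β = √(1 − 1/γ²) = √0.8911.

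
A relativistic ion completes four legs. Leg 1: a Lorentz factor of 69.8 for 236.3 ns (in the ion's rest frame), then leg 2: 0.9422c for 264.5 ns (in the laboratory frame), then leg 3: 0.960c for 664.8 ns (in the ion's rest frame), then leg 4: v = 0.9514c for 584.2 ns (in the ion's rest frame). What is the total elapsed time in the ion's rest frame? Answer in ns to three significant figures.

Leg 1: 236.3 ns is already measured in the ion's rest frame.
Leg 2: γ = 1/√(1 − 0.9422²) = 1/√0.1123 = 2.985; τ_2 = 264.5/2.985 = 88.62 ns.
Leg 3: 664.8 ns is already measured in the ion's rest frame.
Leg 4: 584.2 ns is already measured in the ion's rest frame.
Total: 236.3 + 88.62 + 664.8 + 584.2 ns.

τ = 1570 ns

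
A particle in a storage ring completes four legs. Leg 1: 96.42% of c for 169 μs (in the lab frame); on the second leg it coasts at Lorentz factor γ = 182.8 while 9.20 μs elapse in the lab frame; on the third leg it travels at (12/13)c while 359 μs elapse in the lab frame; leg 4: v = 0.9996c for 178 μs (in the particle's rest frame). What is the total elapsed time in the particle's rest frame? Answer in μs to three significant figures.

Leg 1: β = 0.9642; γ = 1/√(1 − 0.9642²) = 1/√0.07032 = 3.771; τ_1 = 169/3.771 = 44.81 μs.
Leg 2: γ = 182.8; τ_2 = 9.20/182.8 = 0.05033 μs.
Leg 3: γ = 1/√(1 − (12/13)²) = 13/5 = 2.600; τ_3 = 359/2.600 = 138.1 μs.
Leg 4: 178 μs is already measured in the particle's rest frame.
Total: 44.81 + 0.05033 + 138.1 + 178.0 μs.

τ = 361 μs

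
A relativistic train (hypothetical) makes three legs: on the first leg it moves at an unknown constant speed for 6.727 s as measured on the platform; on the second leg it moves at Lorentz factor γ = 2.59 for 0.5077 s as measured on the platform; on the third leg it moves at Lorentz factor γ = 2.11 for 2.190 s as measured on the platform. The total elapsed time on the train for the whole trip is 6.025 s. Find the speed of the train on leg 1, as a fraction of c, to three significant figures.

β = 0.702

Leg 1: speed unknown; τ_1 = 6.727/γ_1.
Leg 2: γ = 2.59; τ_2 = 0.5077/2.590 = 0.1960 s.
Leg 3: γ = 2.11; τ_3 = 2.190/2.110 = 1.038 s.
Total proper time: τ_1 + 0.1960 + 1.038 = 6.025, so τ_1 = 6.025 − 1.234 = 4.791 s.
γ_1 = 6.727/4.791 = 1.404; β = √(1 − 1/γ²) = √0.4928.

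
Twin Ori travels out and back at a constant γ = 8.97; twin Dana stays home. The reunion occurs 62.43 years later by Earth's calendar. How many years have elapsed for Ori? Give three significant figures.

γ = 8.97
Ori's clock measures proper time along the trip: τ = Δt/γ = 62.43/8.970 years.

τ = 6.96 years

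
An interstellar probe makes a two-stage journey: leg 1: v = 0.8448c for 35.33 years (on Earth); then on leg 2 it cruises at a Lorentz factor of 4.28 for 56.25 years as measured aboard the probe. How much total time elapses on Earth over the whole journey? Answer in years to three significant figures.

Leg 1: 35.33 years is already measured on Earth.
Leg 2: γ = 4.28; Δt_2 = 4.280 × 56.25 = 240.8 years.
Total: 35.33 + 240.8 years.

Δt = 276 years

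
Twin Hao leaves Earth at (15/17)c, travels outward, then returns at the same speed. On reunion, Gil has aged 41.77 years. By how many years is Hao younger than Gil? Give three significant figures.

γ = 1/√(1 − (15/17)²) = 17/8 = 2.125
Hao's elapsed proper time: τ = 41.77/2.125 = 19.66 years.
Age gap = Δt − τ = 41.77 − 19.66 years.

Δt − τ = 22.1 years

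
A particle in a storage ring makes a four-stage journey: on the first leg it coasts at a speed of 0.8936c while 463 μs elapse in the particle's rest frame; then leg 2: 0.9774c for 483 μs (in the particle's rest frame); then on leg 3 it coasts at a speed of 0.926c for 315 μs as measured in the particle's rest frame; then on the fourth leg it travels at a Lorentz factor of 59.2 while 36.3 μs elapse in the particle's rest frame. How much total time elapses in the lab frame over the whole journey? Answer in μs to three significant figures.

Δt = 6300 μs

Leg 1: γ = 1/√(1 − 0.8936²) = 1/√0.2015 = 2.228; Δt_1 = 2.228 × 463 = 1031 μs.
Leg 2: γ = 1/√(1 − 0.9774²) = 1/√0.04469 = 4.730; Δt_2 = 4.730 × 483 = 2285 μs.
Leg 3: γ = 1/√(1 − 0.926²) = 1/√0.1425 = 2.649; Δt_3 = 2.649 × 315 = 834.4 μs.
Leg 4: γ = 59.2; Δt_4 = 59.20 × 36.3 = 2149 μs.
Total: 1031 + 2285 + 834.4 + 2149 μs.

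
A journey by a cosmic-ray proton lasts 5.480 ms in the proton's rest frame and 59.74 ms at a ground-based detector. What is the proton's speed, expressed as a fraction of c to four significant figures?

β = 0.9958

The proper time is measured in the proton's rest frame (both events occur at the proton's location); Δt is measured at a ground-based detector. γ = Δt/τ = 59.74/5.480 = 10.90.
β = √(1 − 1/γ²) = √(1 − 0.008415) = √0.9916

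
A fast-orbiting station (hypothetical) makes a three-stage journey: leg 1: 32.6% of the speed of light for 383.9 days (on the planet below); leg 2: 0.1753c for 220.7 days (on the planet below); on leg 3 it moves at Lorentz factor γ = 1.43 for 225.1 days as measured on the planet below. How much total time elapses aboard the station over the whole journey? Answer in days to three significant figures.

τ = 738 days

Leg 1: β = 0.326; γ = 1/√(1 − 0.326²) = 1/√0.8937 = 1.058; τ_1 = 383.9/1.058 = 362.9 days.
Leg 2: γ = 1/√(1 − 0.1753²) = 1/√0.9693 = 1.016; τ_2 = 220.7/1.016 = 217.3 days.
Leg 3: γ = 1.43; τ_3 = 225.1/1.430 = 157.4 days.
Total: 362.9 + 217.3 + 157.4 days.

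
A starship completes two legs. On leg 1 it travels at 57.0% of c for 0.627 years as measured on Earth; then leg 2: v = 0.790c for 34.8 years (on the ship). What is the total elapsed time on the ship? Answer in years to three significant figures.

Leg 1: β = 0.570; γ = 1/√(1 − 0.570²) = 1/√0.6751 = 1.217; τ_1 = 0.627/1.217 = 0.5152 years.
Leg 2: 34.8 years is already measured on the ship.
Total: 0.5152 + 34.80 years.

τ = 35.3 years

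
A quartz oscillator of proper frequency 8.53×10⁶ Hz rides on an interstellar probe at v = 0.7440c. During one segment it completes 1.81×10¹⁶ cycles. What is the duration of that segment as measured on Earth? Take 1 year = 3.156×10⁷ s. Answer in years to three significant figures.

γ = 1/√(1 − 0.7440²) = 1/√0.4465 = 1.497
Proper time for N cycles: τ = N/f = 1.81×10¹⁶/(8.53×10⁶) = 2.122×10⁹ s = 67.23 years.
Lab-frame duration Δt = γτ = 1.497 × 67.23 = 100.6 years.

Δt = 101 years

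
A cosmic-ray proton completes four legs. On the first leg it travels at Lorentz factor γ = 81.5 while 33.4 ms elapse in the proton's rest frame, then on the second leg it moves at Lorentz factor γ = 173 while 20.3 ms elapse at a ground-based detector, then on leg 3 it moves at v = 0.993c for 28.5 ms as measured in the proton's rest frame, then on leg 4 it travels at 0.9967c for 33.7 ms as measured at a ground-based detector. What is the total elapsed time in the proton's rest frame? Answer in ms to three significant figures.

Leg 1: 33.4 ms is already measured in the proton's rest frame.
Leg 2: γ = 173; τ_2 = 20.3/173.0 = 0.1173 ms.
Leg 3: 28.5 ms is already measured in the proton's rest frame.
Leg 4: γ = 1/√(1 − 0.9967²) = 1/√0.006589 = 12.32; τ_4 = 33.7/12.32 = 2.736 ms.
Total: 33.40 + 0.1173 + 28.50 + 2.736 ms.

τ = 64.8 ms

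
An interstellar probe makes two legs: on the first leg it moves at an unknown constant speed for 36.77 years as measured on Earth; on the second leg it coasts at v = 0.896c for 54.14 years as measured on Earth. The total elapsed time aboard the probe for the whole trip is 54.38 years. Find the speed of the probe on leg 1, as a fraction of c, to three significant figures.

Leg 1: speed unknown; τ_1 = 36.77/γ_1.
Leg 2: γ = 1/√(1 − 0.896²) = 1/√0.1972 = 2.252; τ_2 = 54.14/2.252 = 24.04 years.
Total proper time: τ_1 + 24.04 = 54.38, so τ_1 = 54.38 − 24.04 = 30.34 years.
γ_1 = 36.77/30.34 = 1.212; β = √(1 − 1/γ²) = √0.3192.

β = 0.565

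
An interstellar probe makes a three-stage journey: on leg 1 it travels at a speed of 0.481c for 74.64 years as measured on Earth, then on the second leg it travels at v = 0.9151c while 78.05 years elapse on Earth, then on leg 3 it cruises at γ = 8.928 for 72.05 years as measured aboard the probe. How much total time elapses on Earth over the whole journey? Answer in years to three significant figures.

Δt = 796 years

Leg 1: 74.64 years is already measured on Earth.
Leg 2: 78.05 years is already measured on Earth.
Leg 3: γ = 8.928; Δt_3 = 8.928 × 72.05 = 643.3 years.
Total: 74.64 + 78.05 + 643.3 years.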